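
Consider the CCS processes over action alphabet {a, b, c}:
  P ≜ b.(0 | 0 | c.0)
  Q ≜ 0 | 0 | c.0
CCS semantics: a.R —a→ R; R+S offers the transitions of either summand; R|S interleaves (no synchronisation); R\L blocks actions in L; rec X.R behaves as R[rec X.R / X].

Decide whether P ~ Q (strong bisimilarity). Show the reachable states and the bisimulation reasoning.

NO

P's transition system — 3 states:
  p0 = b.(0 | 0 | c.0) :: -b-> p1
  p1 = 0 | 0 | c.0 :: -c-> p2
  p2 = 0 | 0 | 0 :: ·
Q's transition system — 2 states:
  q0 = 0 | 0 | c.0 :: -c-> q1
  q1 = 0 | 0 | 0 :: ·
Bisimilarity quotient blocks:
  B0 = {p0}
  B1 = {p1, q0}
  B2 = {p2, q1}
p0 ∈ B0, q0 ∈ B1 → different blocks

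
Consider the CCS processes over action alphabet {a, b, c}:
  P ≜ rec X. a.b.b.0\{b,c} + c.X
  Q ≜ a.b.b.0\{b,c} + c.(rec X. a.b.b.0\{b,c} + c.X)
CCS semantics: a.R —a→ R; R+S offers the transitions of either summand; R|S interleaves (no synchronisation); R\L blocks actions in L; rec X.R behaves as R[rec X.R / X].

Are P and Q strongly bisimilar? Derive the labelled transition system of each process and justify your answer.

LTS(P): 4 reachable states
  p0 = rec X. a.b.b.0\{b,c} + c.X ⊢ --a--▸ p1, --c--▸ p0
  p1 = b.b.0\{b,c} ⊢ --b--▸ p2
  p2 = b.0\{b,c} ⊢ --b--▸ p3
  p3 = 0\{b,c} ⊢ ·
LTS(Q): 5 reachable states
  q0 = a.b.b.0\{b,c} + c.(rec X. a.b.b.0\{b,c} + c.X) ⊢ --a--▸ q1, --c--▸ q2
  q1 = b.b.0\{b,c} ⊢ --b--▸ q3
  q2 = rec X. a.b.b.0\{b,c} + c.X ⊢ --a--▸ q1, --c--▸ q2
  q3 = b.0\{b,c} ⊢ --b--▸ q4
  q4 = 0\{b,c} ⊢ ·
Coarsest stable partition (strong bisimilarity classes):
  B0 = {p0, q0, q2}
  B1 = {p1, q1}
  B2 = {p2, q3}
  B3 = {p3, q4}
p0 ∈ B0, q0 ∈ B0 → same block

bisimilar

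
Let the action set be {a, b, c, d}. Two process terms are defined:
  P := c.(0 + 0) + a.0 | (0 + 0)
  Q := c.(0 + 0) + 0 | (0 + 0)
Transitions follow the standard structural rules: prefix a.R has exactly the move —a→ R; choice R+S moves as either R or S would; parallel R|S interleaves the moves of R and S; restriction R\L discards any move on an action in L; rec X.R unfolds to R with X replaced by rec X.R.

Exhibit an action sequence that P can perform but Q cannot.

a

P's transition system — 3 states:
  u0 = c.(0 + 0) + a.0 | (0 + 0) ⊢ -a-> u1, -c-> u2
  u1 = 0 | (0 + 0) ⊢ (no moves)
  u2 = 0 + 0 ⊢ (no moves)
Q's transition system — 2 states:
  v0 = c.(0 + 0) + 0 | (0 + 0) ⊢ -c-> v1
  v1 = 0 + 0 ⊢ (no moves)
Executing a from P (initial set {u0}):
  step 1 (a): {u1}
  — P admits the full trace.
Executing a from Q (initial set {v0}):
  step 1 (a): ∅  — Q cannot continue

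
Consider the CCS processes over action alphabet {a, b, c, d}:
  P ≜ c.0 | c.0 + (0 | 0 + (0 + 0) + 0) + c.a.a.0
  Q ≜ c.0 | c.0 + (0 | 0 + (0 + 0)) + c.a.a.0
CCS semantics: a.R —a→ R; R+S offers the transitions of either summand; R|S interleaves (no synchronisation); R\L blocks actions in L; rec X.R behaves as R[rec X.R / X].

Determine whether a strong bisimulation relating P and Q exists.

bisimilar

Reachable graph of P (7 states):
  m0 = c.0 | c.0 + (0 | 0 + (0 + 0) + 0) + c.a.a.0 has moves —c→ m1, —c→ m2, —c→ m3
  m1 = 0 | c.0 has moves —c→ m4
  m2 = a.a.0 has moves —a→ m5
  m3 = c.0 | 0 has moves —c→ m4
  m4 = 0 | 0 has moves ·
  m5 = a.0 has moves —a→ m6
  m6 = 0 has moves ·
Reachable graph of Q (7 states):
  n0 = c.0 | c.0 + (0 | 0 + (0 + 0)) + c.a.a.0 has moves —c→ n1, —c→ n2, —c→ n3
  n1 = 0 | c.0 has moves —c→ n4
  n2 = a.a.0 has moves —a→ n5
  n3 = c.0 | 0 has moves —c→ n4
  n4 = 0 | 0 has moves ·
  n5 = a.0 has moves —a→ n6
  n6 = 0 has moves ·
Bisimilarity quotient blocks:
  B0 = {m0, n0}
  B1 = {m2, n2}
  B2 = {m5, n5}
  B3 = {m4, m6, n4, n6}
  B4 = {m1, m3, n1, n3}
m0 ∈ B0, n0 ∈ B0 → same block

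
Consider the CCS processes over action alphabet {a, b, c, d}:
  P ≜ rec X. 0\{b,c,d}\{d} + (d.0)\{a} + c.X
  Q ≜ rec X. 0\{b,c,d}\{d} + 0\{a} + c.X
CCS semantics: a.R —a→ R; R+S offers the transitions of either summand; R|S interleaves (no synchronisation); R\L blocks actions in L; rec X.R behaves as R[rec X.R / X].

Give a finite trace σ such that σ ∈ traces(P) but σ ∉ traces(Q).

Reachable graph of P (2 states):
  m0 = rec X. 0\{b,c,d}\{d} + (d.0)\{a} + c.X :: —c→ m0, —d→ m1
  m1 = 0\{a} :: ·
Reachable graph of Q (1 states):
  n0 = rec X. 0\{b,c,d}\{d} + 0\{a} + c.X :: —c→ n0
Executing d from P (initial set {m0}):
  [1] d ⇒ {m1}
  ✓ P
Executing d from Q (initial set {n0}):
  [1] d ⇒ ∅ (Q stuck)

d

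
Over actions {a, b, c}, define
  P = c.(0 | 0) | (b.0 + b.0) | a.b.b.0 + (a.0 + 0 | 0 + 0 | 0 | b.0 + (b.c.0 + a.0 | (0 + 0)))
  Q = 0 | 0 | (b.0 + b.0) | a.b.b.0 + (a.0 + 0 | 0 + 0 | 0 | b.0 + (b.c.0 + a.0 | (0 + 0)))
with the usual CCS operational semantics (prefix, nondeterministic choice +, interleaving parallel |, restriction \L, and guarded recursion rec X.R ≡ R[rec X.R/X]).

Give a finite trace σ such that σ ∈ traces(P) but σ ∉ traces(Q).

c

LTS(P): 20 reachable states
  p0 = c.(0 | 0) | (b.0 + b.0) | a.b.b.0 + (a.0 + 0 | 0 + 0 | 0 | b.0 + (b.c.0 + a.0 | (0 + 0))) → ··a··> p1, ··a··> p2, ··a··> p3, ··b··> p4, ··b··> p5, ··b··> p6, ··c··> p7
  p1 = 0 → stopped
  p2 = 0 | (0 + 0) → stopped
  p3 = c.(0 | 0) | (b.0 + b.0) | b.b.0 → ··b··> p8, ··b··> p9, ··c··> p10
  p4 = 0 | 0 | 0 → stopped
  p5 = c.(0 | 0) | 0 | a.b.b.0 → ··a··> p9, ··c··> p11
  p6 = c.0 → ··c··> p1
  p7 = 0 | 0 | (b.0 + b.0) | a.b.b.0 → ··a··> p10, ··b··> p11
  p8 = c.(0 | 0) | (b.0 + b.0) | b.0 → ··b··> p12, ··b··> p13, ··c··> p14
  p9 = c.(0 | 0) | 0 | b.b.0 → ··b··> p13, ··c··> p15
  p10 = 0 | 0 | (b.0 + b.0) | b.b.0 → ··b··> p14, ··b··> p15
  p11 = 0 | 0 | 0 | a.b.b.0 → ··a··> p15
  p12 = c.(0 | 0) | (b.0 + b.0) | 0 → ··b··> p16, ··c··> p17
  p13 = c.(0 | 0) | 0 | b.0 → ··b··> p16, ··c··> p18
  p14 = 0 | 0 | (b.0 + b.0) | b.0 → ··b··> p17, ··b··> p18
  p15 = 0 | 0 | 0 | b.b.0 → ··b··> p18
  p16 = c.(0 | 0) | 0 | 0 → ··c··> p19
  p17 = 0 | 0 | (b.0 + b.0) | 0 → ··b··> p19
  p18 = 0 | 0 | 0 | b.0 → ··b··> p19
  p19 = 0 | 0 | 0 | 0 → stopped
LTS(Q): 12 reachable states
  q0 = 0 | 0 | (b.0 + b.0) | a.b.b.0 + (a.0 + 0 | 0 + 0 | 0 | b.0 + (b.c.0 + a.0 | (0 + 0))) → ··a··> q1, ··a··> q2, ··a··> q3, ··b··> q4, ··b··> q5, ··b··> q6
  q1 = 0 → stopped
  q2 = 0 | (0 + 0) → stopped
  q3 = 0 | 0 | (b.0 + b.0) | b.b.0 → ··b··> q7, ··b··> q8
  q4 = 0 | 0 | 0 → stopped
  q5 = 0 | 0 | 0 | a.b.b.0 → ··a··> q8
  q6 = c.0 → ··c··> q1
  q7 = 0 | 0 | (b.0 + b.0) | b.0 → ··b··> q10, ··b··> q9
  q8 = 0 | 0 | 0 | b.b.0 → ··b··> q10
  q9 = 0 | 0 | (b.0 + b.0) | 0 → ··b··> q11
  q10 = 0 | 0 | 0 | b.0 → ··b··> q11
  q11 = 0 | 0 | 0 | 0 → stopped
Trace ⟨c⟩ through P, begin at {p0}:
  after c @ step 1: {p7}
  — P admits the full trace.
Trace ⟨c⟩ through Q, begin at {q0}:
  after c @ step 1: ∅  — Q cannot continue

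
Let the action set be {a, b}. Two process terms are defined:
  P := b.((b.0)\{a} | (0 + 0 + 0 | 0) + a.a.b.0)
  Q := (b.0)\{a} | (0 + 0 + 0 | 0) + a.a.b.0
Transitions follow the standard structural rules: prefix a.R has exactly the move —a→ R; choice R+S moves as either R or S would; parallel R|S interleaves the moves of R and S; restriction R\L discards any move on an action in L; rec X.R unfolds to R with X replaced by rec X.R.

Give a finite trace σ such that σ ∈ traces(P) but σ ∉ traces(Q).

P's transition system — 6 states:
  s0 = b.((b.0)\{a} | (0 + 0 + 0 | 0) + a.a.b.0) → ··b··> s1
  s1 = (b.0)\{a} | (0 + 0 + 0 | 0) + a.a.b.0 → ··a··> s2, ··b··> s3
  s2 = a.b.0 → ··a··> s4
  s3 = 0\{a} | (0 + 0 + 0 | 0) → (no moves)
  s4 = b.0 → ··b··> s5
  s5 = 0 → (no moves)
Q's transition system — 5 states:
  t0 = (b.0)\{a} | (0 + 0 + 0 | 0) + a.a.b.0 → ··a··> t1, ··b··> t2
  t1 = a.b.0 → ··a··> t3
  t2 = 0\{a} | (0 + 0 + 0 | 0) → (no moves)
  t3 = b.0 → ··b··> t4
  t4 = 0 → (no moves)
Trace ⟨ba⟩ through P, begin at {s0}:
  after b @ step 1: {s1}
  after a @ step 2: {s2}
  — P admits the full trace.
Trace ⟨ba⟩ through Q, begin at {t0}:
  after b @ step 1: {t2}
  after a @ step 2: ∅ (Q stuck)

ba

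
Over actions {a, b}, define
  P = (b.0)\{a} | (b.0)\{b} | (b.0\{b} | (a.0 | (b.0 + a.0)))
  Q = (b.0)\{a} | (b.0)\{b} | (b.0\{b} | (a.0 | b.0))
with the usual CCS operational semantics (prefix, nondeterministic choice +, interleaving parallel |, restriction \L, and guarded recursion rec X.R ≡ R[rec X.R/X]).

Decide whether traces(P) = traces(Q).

NO — witness ⟨aa⟩

P's transition system — 16 states:
  u0 = (b.0)\{a} | (b.0)\{b} | (b.0\{b} | (a.0 | (b.0 + a.0))) | -a-> u1, -a-> u2, -b-> u2, -b-> u3, -b-> u4
  u1 = (b.0)\{a} | (b.0)\{b} | (b.0\{b} | (0 | (b.0 + a.0))) | -a-> u5, -b-> u5, -b-> u6, -b-> u7
  u2 = (b.0)\{a} | (b.0)\{b} | (b.0\{b} | (a.0 | 0)) | -a-> u5, -b-> u8, -b-> u9
  u3 = (b.0)\{a} | (b.0)\{b} | (0\{b} | (a.0 | (b.0 + a.0))) | -a-> u6, -a-> u8, -b-> u10, -b-> u8
  u4 = 0\{a} | (b.0)\{b} | (b.0\{b} | (a.0 | (b.0 + a.0))) | -a-> u7, -a-> u9, -b-> u10, -b-> u9
  u5 = (b.0)\{a} | (b.0)\{b} | (b.0\{b} | (0 | 0)) | -b-> u11, -b-> u12
  u6 = (b.0)\{a} | (b.0)\{b} | (0\{b} | (0 | (b.0 + a.0))) | -a-> u11, -b-> u11, -b-> u13
  u7 = 0\{a} | (b.0)\{b} | (b.0\{b} | (0 | (b.0 + a.0))) | -a-> u12, -b-> u12, -b-> u13
  u8 = (b.0)\{a} | (b.0)\{b} | (0\{b} | (a.0 | 0)) | -a-> u11, -b-> u14
  u9 = 0\{a} | (b.0)\{b} | (b.0\{b} | (a.0 | 0)) | -a-> u12, -b-> u14
  u10 = 0\{a} | (b.0)\{b} | (0\{b} | (a.0 | (b.0 + a.0))) | -a-> u13, -a-> u14, -b-> u14
  u11 = (b.0)\{a} | (b.0)\{b} | (0\{b} | (0 | 0)) | -b-> u15
  u12 = 0\{a} | (b.0)\{b} | (b.0\{b} | (0 | 0)) | -b-> u15
  u13 = 0\{a} | (b.0)\{b} | (0\{b} | (0 | (b.0 + a.0))) | -a-> u15, -b-> u15
  u14 = 0\{a} | (b.0)\{b} | (0\{b} | (a.0 | 0)) | -a-> u15
  u15 = 0\{a} | (b.0)\{b} | (0\{b} | (0 | 0)) | deadlocked
Q's transition system — 16 states:
  v0 = (b.0)\{a} | (b.0)\{b} | (b.0\{b} | (a.0 | b.0)) | -a-> v1, -b-> v2, -b-> v3, -b-> v4
  v1 = (b.0)\{a} | (b.0)\{b} | (b.0\{b} | (0 | b.0)) | -b-> v5, -b-> v6, -b-> v7
  v2 = (b.0)\{a} | (b.0)\{b} | (0\{b} | (a.0 | b.0)) | -a-> v5, -b-> v8, -b-> v9
  v3 = (b.0)\{a} | (b.0)\{b} | (b.0\{b} | (a.0 | 0)) | -a-> v6, -b-> v10, -b-> v8
  v4 = 0\{a} | (b.0)\{b} | (b.0\{b} | (a.0 | b.0)) | -a-> v7, -b-> v10, -b-> v9
  v5 = (b.0)\{a} | (b.0)\{b} | (0\{b} | (0 | b.0)) | -b-> v11, -b-> v12
  v6 = (b.0)\{a} | (b.0)\{b} | (b.0\{b} | (0 | 0)) | -b-> v11, -b-> v13
  v7 = 0\{a} | (b.0)\{b} | (b.0\{b} | (0 | b.0)) | -b-> v12, -b-> v13
  v8 = (b.0)\{a} | (b.0)\{b} | (0\{b} | (a.0 | 0)) | -a-> v11, -b-> v14
  v9 = 0\{a} | (b.0)\{b} | (0\{b} | (a.0 | b.0)) | -a-> v12, -b-> v14
  v10 = 0\{a} | (b.0)\{b} | (b.0\{b} | (a.0 | 0)) | -a-> v13, -b-> v14
  v11 = (b.0)\{a} | (b.0)\{b} | (0\{b} | (0 | 0)) | -b-> v15
  v12 = 0\{a} | (b.0)\{b} | (0\{b} | (0 | b.0)) | -b-> v15
  v13 = 0\{a} | (b.0)\{b} | (b.0\{b} | (0 | 0)) | -b-> v15
  v14 = 0\{a} | (b.0)\{b} | (0\{b} | (a.0 | 0)) | -a-> v15
  v15 = 0\{a} | (b.0)\{b} | (0\{b} | (0 | 0)) | deadlocked
Trace ⟨aa⟩ through P, begin at {u0}:
  step 1 (a): {u1, u2}
  step 2 (a): {u5}
  P completes σ.
Trace ⟨aa⟩ through Q, begin at {v0}:
  step 1 (a): {v1}
  step 2 (a): no successor for Q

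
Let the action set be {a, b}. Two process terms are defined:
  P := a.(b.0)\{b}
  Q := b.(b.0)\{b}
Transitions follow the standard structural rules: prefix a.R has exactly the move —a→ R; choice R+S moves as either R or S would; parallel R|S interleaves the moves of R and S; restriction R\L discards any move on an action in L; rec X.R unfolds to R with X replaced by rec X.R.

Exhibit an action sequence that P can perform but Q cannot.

a

LTS(P): 2 reachable states
  s0 = a.(b.0)\{b} has moves --a--▸ s1
  s1 = (b.0)\{b} has moves (no moves)
LTS(Q): 2 reachable states
  t0 = b.(b.0)\{b} has moves --b--▸ t1
  t1 = (b.0)\{b} has moves (no moves)
Trace ⟨a⟩ through P, begin at {s0}:
  after a @ step 1: {s1}
  P completes σ.
Trace ⟨a⟩ through Q, begin at {t0}:
  after a @ step 1: ∅  — Q cannot continue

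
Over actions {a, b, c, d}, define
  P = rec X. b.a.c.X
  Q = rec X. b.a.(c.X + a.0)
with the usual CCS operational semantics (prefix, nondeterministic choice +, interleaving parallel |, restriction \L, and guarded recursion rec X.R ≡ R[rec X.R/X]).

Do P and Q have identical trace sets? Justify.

trace-distinct — witness ⟨baa⟩

P's transition system — 3 states:
  m0 = rec X. b.a.c.X ⊢ —b→ m1
  m1 = a.c.(rec X. b.a.c.X) ⊢ —a→ m2
  m2 = c.(rec X. b.a.c.X) ⊢ —c→ m0
Q's transition system — 4 states:
  n0 = rec X. b.a.(c.X + a.0) ⊢ —b→ n1
  n1 = a.(c.(rec X. b.a.(c.X + a.0)) + a.0) ⊢ —a→ n2
  n2 = c.(rec X. b.a.(c.X + a.0)) + a.0 ⊢ —a→ n3, —c→ n0
  n3 = 0 ⊢ (no moves)
Trace ⟨baa⟩ through Q, begin at {n0}:
  after b @ step 1: {n1}
  after a @ step 2: {n2}
  after a @ step 3: {n3}
  ✓ Q
Trace ⟨baa⟩ through P, begin at {m0}:
  after b @ step 1: {m1}
  after a @ step 2: {m2}
  after a @ step 3: ∅  — P cannot continue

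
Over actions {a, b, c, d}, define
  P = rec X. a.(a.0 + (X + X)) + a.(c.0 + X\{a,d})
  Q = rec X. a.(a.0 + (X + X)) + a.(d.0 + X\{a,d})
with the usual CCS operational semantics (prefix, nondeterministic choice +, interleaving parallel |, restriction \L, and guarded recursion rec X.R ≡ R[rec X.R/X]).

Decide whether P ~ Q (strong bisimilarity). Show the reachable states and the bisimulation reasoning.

LTS(P): 4 reachable states
  u0 = rec X. a.(a.0 + (X + X)) + a.(c.0 + X\{a,d}) → ··a··> u1, ··a··> u2
  u1 = a.0 + ((rec X. a.(a.0 + (X + X)) + a.(c.0 + X\{a,d})) + (rec X. a.(a.0 + (X + X)) + a.(c.0 + X\{a,d}))) → ··a··> u1, ··a··> u2, ··a··> u3
  u2 = c.0 + (rec X. a.(a.0 + (X + X)) + a.(c.0 + X\{a,d}))\{a,d} → ··c··> u3
  u3 = 0 → ·
LTS(Q): 4 reachable states
  v0 = rec X. a.(a.0 + (X + X)) + a.(d.0 + X\{a,d}) → ··a··> v1, ··a··> v2
  v1 = a.0 + ((rec X. a.(a.0 + (X + X)) + a.(d.0 + X\{a,d})) + (rec X. a.(a.0 + (X + X)) + a.(d.0 + X\{a,d}))) → ··a··> v1, ··a··> v2, ··a··> v3
  v2 = d.0 + (rec X. a.(a.0 + (X + X)) + a.(d.0 + X\{a,d}))\{a,d} → ··d··> v3
  v3 = 0 → ·
Bisimilarity quotient blocks:
  B0 = {u0}
  B1 = {u1}
  B2 = {u3, v3}
  B3 = {u2}
  B4 = {v0}
  B5 = {v1}
  B6 = {v2}
u0 ∈ B0, v0 ∈ B4 → different blocks

not bisimilar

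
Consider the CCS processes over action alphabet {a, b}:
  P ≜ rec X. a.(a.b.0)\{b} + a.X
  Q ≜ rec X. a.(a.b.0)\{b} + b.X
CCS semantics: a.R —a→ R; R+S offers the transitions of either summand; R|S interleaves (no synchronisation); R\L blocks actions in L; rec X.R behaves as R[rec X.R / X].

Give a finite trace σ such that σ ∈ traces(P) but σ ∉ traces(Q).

P's transition system — 3 states:
  p0 = rec X. a.(a.b.0)\{b} + a.X has moves --a--▸ p0, --a--▸ p1
  p1 = (a.b.0)\{b} has moves --a--▸ p2
  p2 = (b.0)\{b} has moves (no moves)
Q's transition system — 3 states:
  q0 = rec X. a.(a.b.0)\{b} + b.X has moves --a--▸ q1, --b--▸ q0
  q1 = (a.b.0)\{b} has moves --a--▸ q2
  q2 = (b.0)\{b} has moves (no moves)
Executing aaa from P (initial set {p0}):
  after a @ step 1: {p0, p1}
  after a @ step 2: {p0, p1, p2}
  after a @ step 3: {p0, p1, p2}
  ✓ P
Executing aaa from Q (initial set {q0}):
  after a @ step 1: {q1}
  after a @ step 2: {q2}
  after a @ step 3: ∅  — Q cannot continue

aaa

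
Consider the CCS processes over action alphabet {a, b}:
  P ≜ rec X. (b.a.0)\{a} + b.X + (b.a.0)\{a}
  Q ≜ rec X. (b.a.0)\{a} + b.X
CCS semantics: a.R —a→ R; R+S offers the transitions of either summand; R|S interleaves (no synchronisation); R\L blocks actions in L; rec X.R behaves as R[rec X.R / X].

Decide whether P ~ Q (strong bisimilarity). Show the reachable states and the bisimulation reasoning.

bisimilar

LTS(P): 2 reachable states
  u0 = rec X. (b.a.0)\{a} + b.X + (b.a.0)\{a} | -b-> u0, -b-> u1
  u1 = (a.0)\{a} | ∅
LTS(Q): 2 reachable states
  v0 = rec X. (b.a.0)\{a} + b.X | -b-> v0, -b-> v1
  v1 = (a.0)\{a} | ∅
Partition-refinement fixed point:
  B0 = {u0, v0}
  B1 = {u1, v1}
u0 ∈ B0, v0 ∈ B0 → same block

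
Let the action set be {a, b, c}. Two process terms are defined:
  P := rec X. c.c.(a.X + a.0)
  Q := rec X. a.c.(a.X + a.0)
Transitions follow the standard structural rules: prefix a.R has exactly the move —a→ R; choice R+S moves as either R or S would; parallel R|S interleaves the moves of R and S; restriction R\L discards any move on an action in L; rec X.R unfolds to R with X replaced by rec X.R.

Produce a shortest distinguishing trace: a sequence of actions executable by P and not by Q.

c

Reachable graph of P (4 states):
  p0 = rec X. c.c.(a.X + a.0) ⊢ --c--▸ p1
  p1 = c.(a.(rec X. c.c.(a.X + a.0)) + a.0) ⊢ --c--▸ p2
  p2 = a.(rec X. c.c.(a.X + a.0)) + a.0 ⊢ --a--▸ p0, --a--▸ p3
  p3 = 0 ⊢ deadlocked
Reachable graph of Q (4 states):
  q0 = rec X. a.c.(a.X + a.0) ⊢ --a--▸ q1
  q1 = c.(a.(rec X. a.c.(a.X + a.0)) + a.0) ⊢ --c--▸ q2
  q2 = a.(rec X. a.c.(a.X + a.0)) + a.0 ⊢ --a--▸ q0, --a--▸ q3
  q3 = 0 ⊢ deadlocked
Run σ = ⟨c⟩ on P: start {p0}
  after c @ step 1: {p1}
  P completes σ.
Run σ = ⟨c⟩ on Q: start {q0}
  after c @ step 1: no successor for Q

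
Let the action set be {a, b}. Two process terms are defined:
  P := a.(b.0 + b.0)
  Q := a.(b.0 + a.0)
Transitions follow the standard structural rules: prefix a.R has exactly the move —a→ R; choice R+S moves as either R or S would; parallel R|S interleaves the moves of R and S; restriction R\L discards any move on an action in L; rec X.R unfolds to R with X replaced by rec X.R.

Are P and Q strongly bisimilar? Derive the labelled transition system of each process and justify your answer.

Reachable graph of P (3 states):
  p0 = a.(b.0 + b.0) has moves =a=> p1
  p1 = b.0 + b.0 has moves =b=> p2
  p2 = 0 has moves ∅
Reachable graph of Q (3 states):
  q0 = a.(b.0 + a.0) has moves =a=> q1
  q1 = b.0 + a.0 has moves =a=> q2, =b=> q2
  q2 = 0 has moves ∅
Coarsest stable partition (strong bisimilarity classes):
  B0 = {p0}
  B1 = {p1}
  B2 = {p2, q2}
  B3 = {q0}
  B4 = {q1}
p0 ∈ B0, q0 ∈ B3 → different blocks

not bisimilar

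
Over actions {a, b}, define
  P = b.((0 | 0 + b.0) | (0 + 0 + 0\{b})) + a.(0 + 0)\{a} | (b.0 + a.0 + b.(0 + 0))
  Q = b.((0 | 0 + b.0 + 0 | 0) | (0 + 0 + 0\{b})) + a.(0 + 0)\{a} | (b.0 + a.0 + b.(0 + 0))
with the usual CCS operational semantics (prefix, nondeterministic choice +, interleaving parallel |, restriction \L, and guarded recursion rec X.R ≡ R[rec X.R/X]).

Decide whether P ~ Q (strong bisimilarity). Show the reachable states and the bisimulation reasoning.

Reachable graph of P (8 states):
  m0 = b.((0 | 0 + b.0) | (0 + 0 + 0\{b})) + a.(0 + 0)\{a} | (b.0 + a.0 + b.(0 + 0)) | —a→ m1, —a→ m2, —b→ m2, —b→ m3, —b→ m4
  m1 = (0 + 0)\{a} | (b.0 + a.0 + b.(0 + 0)) | —a→ m5, —b→ m5, —b→ m6
  m2 = a.(0 + 0)\{a} | 0 | —a→ m5
  m3 = (0 | 0 + b.0) | (0 + 0 + 0\{b}) | —b→ m7
  m4 = a.(0 + 0)\{a} | (0 + 0) | —a→ m6
  m5 = (0 + 0)\{a} | 0 | deadlocked
  m6 = (0 + 0)\{a} | (0 + 0) | deadlocked
  m7 = 0 | (0 + 0 + 0\{b}) | deadlocked
Reachable graph of Q (8 states):
  n0 = b.((0 | 0 + b.0 + 0 | 0) | (0 + 0 + 0\{b})) + a.(0 + 0)\{a} | (b.0 + a.0 + b.(0 + 0)) | —a→ n1, —a→ n2, —b→ n2, —b→ n3, —b→ n4
  n1 = (0 + 0)\{a} | (b.0 + a.0 + b.(0 + 0)) | —a→ n5, —b→ n5, —b→ n6
  n2 = a.(0 + 0)\{a} | 0 | —a→ n5
  n3 = (0 | 0 + b.0 + 0 | 0) | (0 + 0 + 0\{b}) | —b→ n7
  n4 = a.(0 + 0)\{a} | (0 + 0) | —a→ n6
  n5 = (0 + 0)\{a} | 0 | deadlocked
  n6 = (0 + 0)\{a} | (0 + 0) | deadlocked
  n7 = 0 | (0 + 0 + 0\{b}) | deadlocked
Coarsest stable partition (strong bisimilarity classes):
  B0 = {m0, n0}
  B1 = {m1, n1}
  B2 = {m5, m6, m7, n5, n6, n7}
  B3 = {m3, n3}
  B4 = {m2, m4, n2, n4}
m0 ∈ B0, n0 ∈ B0 → same block

YES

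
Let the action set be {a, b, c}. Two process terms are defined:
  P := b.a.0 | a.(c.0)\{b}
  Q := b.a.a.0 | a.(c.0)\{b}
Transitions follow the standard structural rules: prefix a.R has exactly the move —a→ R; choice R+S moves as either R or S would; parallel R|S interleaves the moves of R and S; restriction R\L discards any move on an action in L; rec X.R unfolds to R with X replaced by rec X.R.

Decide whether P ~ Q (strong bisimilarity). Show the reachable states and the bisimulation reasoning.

NO

Reachable graph of P (9 states):
  p0 = b.a.0 | a.(c.0)\{b} → -a-> p1, -b-> p2
  p1 = b.a.0 | (c.0)\{b} → -b-> p3, -c-> p4
  p2 = a.0 | a.(c.0)\{b} → -a-> p3, -a-> p5
  p3 = a.0 | (c.0)\{b} → -a-> p6, -c-> p7
  p4 = b.a.0 | 0\{b} → -b-> p7
  p5 = 0 | a.(c.0)\{b} → -a-> p6
  p6 = 0 | (c.0)\{b} → -c-> p8
  p7 = a.0 | 0\{b} → -a-> p8
  p8 = 0 | 0\{b} → ·
Reachable graph of Q (12 states):
  q0 = b.a.a.0 | a.(c.0)\{b} → -a-> q1, -b-> q2
  q1 = b.a.a.0 | (c.0)\{b} → -b-> q3, -c-> q4
  q2 = a.a.0 | a.(c.0)\{b} → -a-> q3, -a-> q5
  q3 = a.a.0 | (c.0)\{b} → -a-> q6, -c-> q7
  q4 = b.a.a.0 | 0\{b} → -b-> q7
  q5 = a.0 | a.(c.0)\{b} → -a-> q6, -a-> q8
  q6 = a.0 | (c.0)\{b} → -a-> q9, -c-> q10
  q7 = a.a.0 | 0\{b} → -a-> q10
  q8 = 0 | a.(c.0)\{b} → -a-> q9
  q9 = 0 | (c.0)\{b} → -c-> q11
  q10 = a.0 | 0\{b} → -a-> q11
  q11 = 0 | 0\{b} → ·
Coarsest stable partition (strong bisimilarity classes):
  B0 = {p0}
  B1 = {p1}
  B2 = {p3, q6}
  B3 = {p7, q10}
  B4 = {p8, q11}
  B5 = {p6, q9}
  B6 = {p4}
  B7 = {p2, q5}
  B8 = {p5, q8}
  B9 = {q0}
  B10 = {q2}
  B11 = {q3}
  B12 = {q7}
  B13 = {q1}
  B14 = {q4}
p0 ∈ B0, q0 ∈ B9 → different blocks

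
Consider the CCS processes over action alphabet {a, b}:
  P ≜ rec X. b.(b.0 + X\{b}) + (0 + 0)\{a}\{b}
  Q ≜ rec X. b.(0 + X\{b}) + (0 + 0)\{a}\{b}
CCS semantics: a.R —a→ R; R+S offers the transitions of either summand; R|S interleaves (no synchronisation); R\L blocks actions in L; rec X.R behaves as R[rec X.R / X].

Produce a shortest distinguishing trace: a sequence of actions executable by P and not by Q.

P's transition system — 3 states:
  p0 = rec X. b.(b.0 + X\{b}) + (0 + 0)\{a}\{b} | ··b··> p1
  p1 = b.0 + (rec X. b.(b.0 + X\{b}) + (0 + 0)\{a}\{b})\{b} | ··b··> p2
  p2 = 0 | (no moves)
Q's transition system — 2 states:
  q0 = rec X. b.(0 + X\{b}) + (0 + 0)\{a}\{b} | ··b··> q1
  q1 = 0 + (rec X. b.(0 + X\{b}) + (0 + 0)\{a}\{b})\{b} | (no moves)
Run σ = ⟨bb⟩ on P: start {p0}
  after b @ step 1: {p1}
  after b @ step 2: {p2}
  — P admits the full trace.
Run σ = ⟨bb⟩ on Q: start {q0}
  after b @ step 1: {q1}
  after b @ step 2: ∅  — Q cannot continue

bb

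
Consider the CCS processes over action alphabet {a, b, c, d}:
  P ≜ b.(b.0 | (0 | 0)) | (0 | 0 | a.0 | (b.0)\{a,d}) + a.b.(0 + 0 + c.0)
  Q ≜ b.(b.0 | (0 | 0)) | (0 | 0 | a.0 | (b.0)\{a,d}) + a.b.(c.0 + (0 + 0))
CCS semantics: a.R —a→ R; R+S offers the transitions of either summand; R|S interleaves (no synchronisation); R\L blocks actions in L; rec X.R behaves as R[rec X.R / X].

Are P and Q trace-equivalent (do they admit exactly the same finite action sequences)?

YES

LTS(P): 15 reachable states
  s0 = b.(b.0 | (0 | 0)) | (0 | 0 | a.0 | (b.0)\{a,d}) + a.b.(0 + 0 + c.0) → =a=> s1, =a=> s2, =b=> s3, =b=> s4
  s1 = b.(0 + 0 + c.0) → =b=> s5
  s2 = b.(b.0 | (0 | 0)) | (0 | 0 | 0 | (b.0)\{a,d}) → =b=> s6, =b=> s7
  s3 = b.(b.0 | (0 | 0)) | (0 | 0 | a.0 | 0\{a,d}) → =a=> s6, =b=> s8
  s4 = b.0 | (0 | 0) | (0 | 0 | a.0 | (b.0)\{a,d}) → =a=> s7, =b=> s8, =b=> s9
  s5 = 0 + 0 + c.0 → =c=> s10
  s6 = b.(b.0 | (0 | 0)) | (0 | 0 | 0 | 0\{a,d}) → =b=> s11
  s7 = b.0 | (0 | 0) | (0 | 0 | 0 | (b.0)\{a,d}) → =b=> s11, =b=> s12
  s8 = b.0 | (0 | 0) | (0 | 0 | a.0 | 0\{a,d}) → =a=> s11, =b=> s13
  s9 = 0 | (0 | 0) | (0 | 0 | a.0 | (b.0)\{a,d}) → =a=> s12, =b=> s13
  s10 = 0 → stopped
  s11 = b.0 | (0 | 0) | (0 | 0 | 0 | 0\{a,d}) → =b=> s14
  s12 = 0 | (0 | 0) | (0 | 0 | 0 | (b.0)\{a,d}) → =b=> s14
  s13 = 0 | (0 | 0) | (0 | 0 | a.0 | 0\{a,d}) → =a=> s14
  s14 = 0 | (0 | 0) | (0 | 0 | 0 | 0\{a,d}) → stopped
LTS(Q): 15 reachable states
  t0 = b.(b.0 | (0 | 0)) | (0 | 0 | a.0 | (b.0)\{a,d}) + a.b.(c.0 + (0 + 0)) → =a=> t1, =a=> t2, =b=> t3, =b=> t4
  t1 = b.(b.0 | (0 | 0)) | (0 | 0 | 0 | (b.0)\{a,d}) → =b=> t5, =b=> t6
  t2 = b.(c.0 + (0 + 0)) → =b=> t7
  t3 = b.(b.0 | (0 | 0)) | (0 | 0 | a.0 | 0\{a,d}) → =a=> t5, =b=> t8
  t4 = b.0 | (0 | 0) | (0 | 0 | a.0 | (b.0)\{a,d}) → =a=> t6, =b=> t8, =b=> t9
  t5 = b.(b.0 | (0 | 0)) | (0 | 0 | 0 | 0\{a,d}) → =b=> t10
  t6 = b.0 | (0 | 0) | (0 | 0 | 0 | (b.0)\{a,d}) → =b=> t10, =b=> t11
  t7 = c.0 + (0 + 0) → =c=> t12
  t8 = b.0 | (0 | 0) | (0 | 0 | a.0 | 0\{a,d}) → =a=> t10, =b=> t13
  t9 = 0 | (0 | 0) | (0 | 0 | a.0 | (b.0)\{a,d}) → =a=> t11, =b=> t13
  t10 = b.0 | (0 | 0) | (0 | 0 | 0 | 0\{a,d}) → =b=> t14
  t11 = 0 | (0 | 0) | (0 | 0 | 0 | (b.0)\{a,d}) → =b=> t14
  t12 = 0 → stopped
  t13 = 0 | (0 | 0) | (0 | 0 | a.0 | 0\{a,d}) → =a=> t14
  t14 = 0 | (0 | 0) | (0 | 0 | 0 | 0\{a,d}) → stopped
Partition-refinement fixed point:
  B0 = {s0, t0}
  B1 = {s2, t1}
  B2 = {s6, s7, t5, t6}
  B3 = {s11, s12, t10, t11}
  B4 = {s10, s14, t12, t14}
  B5 = {s1, t2}
  B6 = {s5, t7}
  B7 = {s3, s4, t3, t4}
  B8 = {s8, s9, t8, t9}
  B9 = {s13, t13}
s0 ∈ B0, t0 ∈ B0 → same block
Bisimilar ⇒ trace-equivalent.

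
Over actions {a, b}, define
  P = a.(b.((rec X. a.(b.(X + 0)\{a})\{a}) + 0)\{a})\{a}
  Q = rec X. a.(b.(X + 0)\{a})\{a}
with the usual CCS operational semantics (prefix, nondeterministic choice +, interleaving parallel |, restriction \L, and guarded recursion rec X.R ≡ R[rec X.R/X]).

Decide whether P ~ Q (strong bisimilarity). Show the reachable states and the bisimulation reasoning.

P's transition system — 3 states:
  m0 = a.(b.((rec X. a.(b.(X + 0)\{a})\{a}) + 0)\{a})\{a} ⊢ —a→ m1
  m1 = (b.((rec X. a.(b.(X + 0)\{a})\{a}) + 0)\{a})\{a} ⊢ —b→ m2
  m2 = ((rec X. a.(b.(X + 0)\{a})\{a}) + 0)\{a}\{a} ⊢ deadlocked
Q's transition system — 3 states:
  n0 = rec X. a.(b.(X + 0)\{a})\{a} ⊢ —a→ n1
  n1 = (b.((rec X. a.(b.(X + 0)\{a})\{a}) + 0)\{a})\{a} ⊢ —b→ n2
  n2 = ((rec X. a.(b.(X + 0)\{a})\{a}) + 0)\{a}\{a} ⊢ deadlocked
Bisimilarity quotient blocks:
  B0 = {m0, n0}
  B1 = {m1, n1}
  B2 = {m2, n2}
m0 ∈ B0, n0 ∈ B0 → same block

bisimilar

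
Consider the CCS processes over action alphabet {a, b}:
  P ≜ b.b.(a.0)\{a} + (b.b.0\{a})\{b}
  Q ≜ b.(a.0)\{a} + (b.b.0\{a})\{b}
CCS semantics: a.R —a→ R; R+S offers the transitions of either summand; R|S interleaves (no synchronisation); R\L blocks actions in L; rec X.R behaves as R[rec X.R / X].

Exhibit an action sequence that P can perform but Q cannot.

bb

P's transition system — 3 states:
  p0 = b.b.(a.0)\{a} + (b.b.0\{a})\{b} has moves ··b··> p1
  p1 = b.(a.0)\{a} has moves ··b··> p2
  p2 = (a.0)\{a} has moves ·
Q's transition system — 2 states:
  q0 = b.(a.0)\{a} + (b.b.0\{a})\{b} has moves ··b··> q1
  q1 = (a.0)\{a} has moves ·
Executing bb from P (initial set {p0}):
  after b @ step 1: {p1}
  after b @ step 2: {p2}
  — P admits the full trace.
Executing bb from Q (initial set {q0}):
  after b @ step 1: {q1}
  after b @ step 2: ∅ (Q stuck)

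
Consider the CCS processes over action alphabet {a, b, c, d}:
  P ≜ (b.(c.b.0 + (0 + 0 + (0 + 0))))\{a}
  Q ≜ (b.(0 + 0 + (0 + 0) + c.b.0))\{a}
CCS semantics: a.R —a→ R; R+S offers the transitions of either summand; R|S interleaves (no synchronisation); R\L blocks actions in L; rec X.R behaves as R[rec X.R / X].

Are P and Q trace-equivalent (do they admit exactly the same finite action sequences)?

trace-equivalent

LTS(P): 4 reachable states
  m0 = (b.(c.b.0 + (0 + 0 + (0 + 0))))\{a} ⊢ —b→ m1
  m1 = (c.b.0 + (0 + 0 + (0 + 0)))\{a} ⊢ —c→ m2
  m2 = (b.0)\{a} ⊢ —b→ m3
  m3 = 0\{a} ⊢ deadlocked
LTS(Q): 4 reachable states
  n0 = (b.(0 + 0 + (0 + 0) + c.b.0))\{a} ⊢ —b→ n1
  n1 = (0 + 0 + (0 + 0) + c.b.0)\{a} ⊢ —c→ n2
  n2 = (b.0)\{a} ⊢ —b→ n3
  n3 = 0\{a} ⊢ deadlocked
Partition-refinement fixed point:
  B0 = {m0, n0}
  B1 = {m1, n1}
  B2 = {m2, n2}
  B3 = {m3, n3}
m0 ∈ B0, n0 ∈ B0 → same block
Bisimilar ⇒ trace-equivalent.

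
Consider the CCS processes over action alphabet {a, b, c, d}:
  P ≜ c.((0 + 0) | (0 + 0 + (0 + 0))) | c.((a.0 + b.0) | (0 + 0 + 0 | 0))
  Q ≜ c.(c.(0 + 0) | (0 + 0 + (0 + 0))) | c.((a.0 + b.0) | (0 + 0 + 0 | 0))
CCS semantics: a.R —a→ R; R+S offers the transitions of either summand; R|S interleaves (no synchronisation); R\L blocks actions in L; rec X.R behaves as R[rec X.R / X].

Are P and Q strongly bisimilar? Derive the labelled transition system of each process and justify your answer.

not bisimilar

P's transition system — 6 states:
  p0 = c.((0 + 0) | (0 + 0 + (0 + 0))) | c.((a.0 + b.0) | (0 + 0 + 0 | 0)) has moves --c--▸ p1, --c--▸ p2
  p1 = (0 + 0) | (0 + 0 + (0 + 0)) | c.((a.0 + b.0) | (0 + 0 + 0 | 0)) has moves --c--▸ p3
  p2 = c.((0 + 0) | (0 + 0 + (0 + 0))) | ((a.0 + b.0) | (0 + 0 + 0 | 0)) has moves --a--▸ p4, --b--▸ p4, --c--▸ p3
  p3 = (0 + 0) | (0 + 0 + (0 + 0)) | ((a.0 + b.0) | (0 + 0 + 0 | 0)) has moves --a--▸ p5, --b--▸ p5
  p4 = c.((0 + 0) | (0 + 0 + (0 + 0))) | (0 | (0 + 0 + 0 | 0)) has moves --c--▸ p5
  p5 = (0 + 0) | (0 + 0 + (0 + 0)) | (0 | (0 + 0 + 0 | 0)) has moves ·
Q's transition system — 9 states:
  q0 = c.(c.(0 + 0) | (0 + 0 + (0 + 0))) | c.((a.0 + b.0) | (0 + 0 + 0 | 0)) has moves --c--▸ q1, --c--▸ q2
  q1 = c.(0 + 0) | (0 + 0 + (0 + 0)) | c.((a.0 + b.0) | (0 + 0 + 0 | 0)) has moves --c--▸ q3, --c--▸ q4
  q2 = c.(c.(0 + 0) | (0 + 0 + (0 + 0))) | ((a.0 + b.0) | (0 + 0 + 0 | 0)) has moves --a--▸ q5, --b--▸ q5, --c--▸ q4
  q3 = (0 + 0) | (0 + 0 + (0 + 0)) | c.((a.0 + b.0) | (0 + 0 + 0 | 0)) has moves --c--▸ q6
  q4 = c.(0 + 0) | (0 + 0 + (0 + 0)) | ((a.0 + b.0) | (0 + 0 + 0 | 0)) has moves --a--▸ q7, --b--▸ q7, --c--▸ q6
  q5 = c.(c.(0 + 0) | (0 + 0 + (0 + 0))) | (0 | (0 + 0 + 0 | 0)) has moves --c--▸ q7
  q6 = (0 + 0) | (0 + 0 + (0 + 0)) | ((a.0 + b.0) | (0 + 0 + 0 | 0)) has moves --a--▸ q8, --b--▸ q8
  q7 = c.(0 + 0) | (0 + 0 + (0 + 0)) | (0 | (0 + 0 + 0 | 0)) has moves --c--▸ q8
  q8 = (0 + 0) | (0 + 0 + (0 + 0)) | (0 | (0 + 0 + 0 | 0)) has moves ·
Partition-refinement fixed point:
  B0 = {p0, q1}
  B1 = {p2, q4}
  B2 = {p3, q6}
  B3 = {p5, q8}
  B4 = {p4, q7}
  B5 = {p1, q3}
  B6 = {q0}
  B7 = {q2}
  B8 = {q5}
p0 ∈ B0, q0 ∈ B6 → different blocks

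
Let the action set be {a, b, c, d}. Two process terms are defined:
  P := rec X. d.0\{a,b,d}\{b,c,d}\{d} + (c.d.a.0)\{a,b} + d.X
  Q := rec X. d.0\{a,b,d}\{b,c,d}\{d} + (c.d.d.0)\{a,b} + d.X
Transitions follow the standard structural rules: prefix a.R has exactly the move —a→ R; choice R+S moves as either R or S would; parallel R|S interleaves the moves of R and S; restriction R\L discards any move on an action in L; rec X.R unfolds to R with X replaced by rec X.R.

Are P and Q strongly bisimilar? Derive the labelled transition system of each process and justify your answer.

LTS(P): 4 reachable states
  s0 = rec X. d.0\{a,b,d}\{b,c,d}\{d} + (c.d.a.0)\{a,b} + d.X has moves -c-> s1, -d-> s0, -d-> s2
  s1 = (d.a.0)\{a,b} has moves -d-> s3
  s2 = 0\{a,b,d}\{b,c,d}\{d} has moves (no moves)
  s3 = (a.0)\{a,b} has moves (no moves)
LTS(Q): 5 reachable states
  t0 = rec X. d.0\{a,b,d}\{b,c,d}\{d} + (c.d.d.0)\{a,b} + d.X has moves -c-> t1, -d-> t0, -d-> t2
  t1 = (d.d.0)\{a,b} has moves -d-> t3
  t2 = 0\{a,b,d}\{b,c,d}\{d} has moves (no moves)
  t3 = (d.0)\{a,b} has moves -d-> t4
  t4 = 0\{a,b} has moves (no moves)
Bisimilarity quotient blocks:
  B0 = {s0}
  B1 = {s1, t3}
  B2 = {s2, s3, t2, t4}
  B3 = {t0}
  B4 = {t1}
s0 ∈ B0, t0 ∈ B3 → different blocks

NO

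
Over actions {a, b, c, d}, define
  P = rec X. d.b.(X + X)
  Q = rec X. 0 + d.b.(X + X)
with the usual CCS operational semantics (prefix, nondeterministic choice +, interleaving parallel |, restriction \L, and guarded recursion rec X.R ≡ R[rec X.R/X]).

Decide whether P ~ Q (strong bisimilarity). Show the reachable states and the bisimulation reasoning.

P ~ Q

LTS(P): 3 reachable states
  s0 = rec X. d.b.(X + X) has moves -d-> s1
  s1 = b.((rec X. d.b.(X + X)) + (rec X. d.b.(X + X))) has moves -b-> s2
  s2 = (rec X. d.b.(X + X)) + (rec X. d.b.(X + X)) has moves -d-> s1
LTS(Q): 3 reachable states
  t0 = rec X. 0 + d.b.(X + X) has moves -d-> t1
  t1 = b.((rec X. 0 + d.b.(X + X)) + (rec X. 0 + d.b.(X + X))) has moves -b-> t2
  t2 = (rec X. 0 + d.b.(X + X)) + (rec X. 0 + d.b.(X + X)) has moves -d-> t1
Coarsest stable partition (strong bisimilarity classes):
  B0 = {s0, s2, t0, t2}
  B1 = {s1, t1}
s0 ∈ B0, t0 ∈ B0 → same block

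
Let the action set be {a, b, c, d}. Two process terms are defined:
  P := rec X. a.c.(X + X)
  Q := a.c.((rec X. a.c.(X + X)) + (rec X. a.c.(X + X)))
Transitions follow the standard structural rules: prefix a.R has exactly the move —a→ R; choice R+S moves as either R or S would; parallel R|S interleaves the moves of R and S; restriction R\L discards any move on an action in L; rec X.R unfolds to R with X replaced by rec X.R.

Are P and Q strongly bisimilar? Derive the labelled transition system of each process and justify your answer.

P ~ Q

P's transition system — 3 states:
  p0 = rec X. a.c.(X + X) → ··a··> p1
  p1 = c.((rec X. a.c.(X + X)) + (rec X. a.c.(X + X))) → ··c··> p2
  p2 = (rec X. a.c.(X + X)) + (rec X. a.c.(X + X)) → ··a··> p1
Q's transition system — 3 states:
  q0 = a.c.((rec X. a.c.(X + X)) + (rec X. a.c.(X + X))) → ··a··> q1
  q1 = c.((rec X. a.c.(X + X)) + (rec X. a.c.(X + X))) → ··c··> q2
  q2 = (rec X. a.c.(X + X)) + (rec X. a.c.(X + X)) → ··a··> q1
Bisimilarity quotient blocks:
  B0 = {p0, p2, q0, q2}
  B1 = {p1, q1}
p0 ∈ B0, q0 ∈ B0 → same block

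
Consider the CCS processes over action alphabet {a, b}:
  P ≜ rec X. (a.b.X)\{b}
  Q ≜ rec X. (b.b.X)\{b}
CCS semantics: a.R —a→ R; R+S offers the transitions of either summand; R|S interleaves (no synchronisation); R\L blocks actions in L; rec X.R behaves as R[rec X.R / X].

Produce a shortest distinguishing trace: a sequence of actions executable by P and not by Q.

a

P's transition system — 2 states:
  m0 = rec X. (a.b.X)\{b} → =a=> m1
  m1 = (b.(rec X. (a.b.X)\{b}))\{b} → ∅
Q's transition system — 1 states:
  n0 = rec X. (b.b.X)\{b} → ∅
Run σ = ⟨a⟩ on P: start {m0}
  [1] a ⇒ {m1}
  — P admits the full trace.
Run σ = ⟨a⟩ on Q: start {n0}
  [1] a ⇒ no successor for Q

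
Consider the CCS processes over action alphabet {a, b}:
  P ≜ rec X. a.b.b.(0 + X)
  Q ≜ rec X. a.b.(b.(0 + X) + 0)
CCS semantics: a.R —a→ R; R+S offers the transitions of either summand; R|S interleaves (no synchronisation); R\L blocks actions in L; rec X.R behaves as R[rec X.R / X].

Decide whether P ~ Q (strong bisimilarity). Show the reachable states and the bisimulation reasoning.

LTS(P): 4 reachable states
  s0 = rec X. a.b.b.(0 + X) | —a→ s1
  s1 = b.b.(0 + (rec X. a.b.b.(0 + X))) | —b→ s2
  s2 = b.(0 + (rec X. a.b.b.(0 + X))) | —b→ s3
  s3 = 0 + (rec X. a.b.b.(0 + X)) | —a→ s1
LTS(Q): 4 reachable states
  t0 = rec X. a.b.(b.(0 + X) + 0) | —a→ t1
  t1 = b.(b.(0 + (rec X. a.b.(b.(0 + X) + 0))) + 0) | —b→ t2
  t2 = b.(0 + (rec X. a.b.(b.(0 + X) + 0))) + 0 | —b→ t3
  t3 = 0 + (rec X. a.b.(b.(0 + X) + 0)) | —a→ t1
Partition-refinement fixed point:
  B0 = {s0, s3, t0, t3}
  B1 = {s1, t1}
  B2 = {s2, t2}
s0 ∈ B0, t0 ∈ B0 → same block

bisimilar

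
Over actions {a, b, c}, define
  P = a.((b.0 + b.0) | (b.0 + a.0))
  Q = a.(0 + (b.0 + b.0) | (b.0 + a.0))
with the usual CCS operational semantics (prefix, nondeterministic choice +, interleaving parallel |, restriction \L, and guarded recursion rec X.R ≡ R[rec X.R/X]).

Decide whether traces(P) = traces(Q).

P's transition system — 5 states:
  m0 = a.((b.0 + b.0) | (b.0 + a.0)) → —a→ m1
  m1 = (b.0 + b.0) | (b.0 + a.0) → —a→ m2, —b→ m2, —b→ m3
  m2 = (b.0 + b.0) | 0 → —b→ m4
  m3 = 0 | (b.0 + a.0) → —a→ m4, —b→ m4
  m4 = 0 | 0 → (no moves)
Q's transition system — 5 states:
  n0 = a.(0 + (b.0 + b.0) | (b.0 + a.0)) → —a→ n1
  n1 = 0 + (b.0 + b.0) | (b.0 + a.0) → —a→ n2, —b→ n2, —b→ n3
  n2 = (b.0 + b.0) | 0 → —b→ n4
  n3 = 0 | (b.0 + a.0) → —a→ n4, —b→ n4
  n4 = 0 | 0 → (no moves)
Bisimilarity quotient blocks:
  B0 = {m0, n0}
  B1 = {m1, n1}
  B2 = {m2, n2}
  B3 = {m4, n4}
  B4 = {m3, n3}
m0 ∈ B0, n0 ∈ B0 → same block
Bisimilar ⇒ trace-equivalent.

YES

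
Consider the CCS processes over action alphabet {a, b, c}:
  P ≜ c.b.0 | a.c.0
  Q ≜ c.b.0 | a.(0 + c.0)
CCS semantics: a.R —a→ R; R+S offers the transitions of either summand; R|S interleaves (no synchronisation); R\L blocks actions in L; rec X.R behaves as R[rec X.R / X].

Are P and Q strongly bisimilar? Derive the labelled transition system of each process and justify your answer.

P's transition system — 9 states:
  u0 = c.b.0 | a.c.0 → ··a··> u1, ··c··> u2
  u1 = c.b.0 | c.0 → ··c··> u3, ··c··> u4
  u2 = b.0 | a.c.0 → ··a··> u3, ··b··> u5
  u3 = b.0 | c.0 → ··b··> u6, ··c··> u7
  u4 = c.b.0 | 0 → ··c··> u7
  u5 = 0 | a.c.0 → ··a··> u6
  u6 = 0 | c.0 → ··c··> u8
  u7 = b.0 | 0 → ··b··> u8
  u8 = 0 | 0 → (no moves)
Q's transition system — 9 states:
  v0 = c.b.0 | a.(0 + c.0) → ··a··> v1, ··c··> v2
  v1 = c.b.0 | (0 + c.0) → ··c··> v3, ··c··> v4
  v2 = b.0 | a.(0 + c.0) → ··a··> v3, ··b··> v5
  v3 = b.0 | (0 + c.0) → ··b··> v6, ··c··> v7
  v4 = c.b.0 | 0 → ··c··> v7
  v5 = 0 | a.(0 + c.0) → ··a··> v6
  v6 = 0 | (0 + c.0) → ··c··> v8
  v7 = b.0 | 0 → ··b··> v8
  v8 = 0 | 0 → (no moves)
Partition-refinement fixed point:
  B0 = {u0, v0}
  B1 = {u2, v2}
  B2 = {u3, v3}
  B3 = {u6, v6}
  B4 = {u8, v8}
  B5 = {u7, v7}
  B6 = {u5, v5}
  B7 = {u1, v1}
  B8 = {u4, v4}
u0 ∈ B0, v0 ∈ B0 → same block

P ~ Q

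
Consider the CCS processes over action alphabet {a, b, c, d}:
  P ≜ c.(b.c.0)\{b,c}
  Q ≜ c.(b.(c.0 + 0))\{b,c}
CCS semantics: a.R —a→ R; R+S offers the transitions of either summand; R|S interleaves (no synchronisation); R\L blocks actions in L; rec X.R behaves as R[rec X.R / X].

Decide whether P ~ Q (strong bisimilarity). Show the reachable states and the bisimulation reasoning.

P ~ Q

Reachable graph of P (2 states):
  u0 = c.(b.c.0)\{b,c} :: ··c··> u1
  u1 = (b.c.0)\{b,c} :: ·
Reachable graph of Q (2 states):
  v0 = c.(b.(c.0 + 0))\{b,c} :: ··c··> v1
  v1 = (b.(c.0 + 0))\{b,c} :: ·
Partition-refinement fixed point:
  B0 = {u0, v0}
  B1 = {u1, v1}
u0 ∈ B0, v0 ∈ B0 → same block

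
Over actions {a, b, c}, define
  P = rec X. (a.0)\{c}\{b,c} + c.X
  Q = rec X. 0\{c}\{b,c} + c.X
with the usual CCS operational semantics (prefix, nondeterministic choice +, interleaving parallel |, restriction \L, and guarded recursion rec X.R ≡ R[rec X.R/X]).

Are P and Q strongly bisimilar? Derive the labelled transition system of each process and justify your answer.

NO

P's transition system — 2 states:
  u0 = rec X. (a.0)\{c}\{b,c} + c.X | --a--▸ u1, --c--▸ u0
  u1 = 0\{c}\{b,c} | ·
Q's transition system — 1 states:
  v0 = rec X. 0\{c}\{b,c} + c.X | --c--▸ v0
Coarsest stable partition (strong bisimilarity classes):
  B0 = {u0}
  B1 = {u1}
  B2 = {v0}
u0 ∈ B0, v0 ∈ B2 → different blocks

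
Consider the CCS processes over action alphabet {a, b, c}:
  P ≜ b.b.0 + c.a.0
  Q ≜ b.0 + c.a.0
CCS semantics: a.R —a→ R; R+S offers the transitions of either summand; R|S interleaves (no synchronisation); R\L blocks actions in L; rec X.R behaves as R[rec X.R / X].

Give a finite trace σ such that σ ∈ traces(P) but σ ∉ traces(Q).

bb

LTS(P): 4 reachable states
  s0 = b.b.0 + c.a.0 | ··b··> s1, ··c··> s2
  s1 = b.0 | ··b··> s3
  s2 = a.0 | ··a··> s3
  s3 = 0 | stopped
LTS(Q): 3 reachable states
  t0 = b.0 + c.a.0 | ··b··> t1, ··c··> t2
  t1 = 0 | stopped
  t2 = a.0 | ··a··> t1
Run σ = ⟨bb⟩ on P: start {s0}
  [1] b ⇒ {s1}
  [2] b ⇒ {s3}
  — P admits the full trace.
Run σ = ⟨bb⟩ on Q: start {t0}
  [1] b ⇒ {t1}
  [2] b ⇒ ∅  — Q cannot continue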